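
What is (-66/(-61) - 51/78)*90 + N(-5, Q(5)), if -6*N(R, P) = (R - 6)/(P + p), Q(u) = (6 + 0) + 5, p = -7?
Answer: 742043/19032 ≈ 38.989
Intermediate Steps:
Q(u) = 11 (Q(u) = 6 + 5 = 11)
N(R, P) = -(-6 + R)/(6*(-7 + P)) (N(R, P) = -(R - 6)/(6*(P - 7)) = -(-6 + R)/(6*(-7 + P)))
(-66/(-61) - 51/78)*90 + N(-5, Q(5)) = (-66/(-61) - 51/78)*90 + (6 - 1*(-5))/(6*(-7 + 11)) = (-66*(-1/61) - 51*1/78)*90 + (1/6)*(6 + 5)/4 = (66/61 - 17/26)*90 + (1/6)*(1/4)*11 = (679/1586)*90 + 11/24 = 30555/793 + 11/24 = 742043/19032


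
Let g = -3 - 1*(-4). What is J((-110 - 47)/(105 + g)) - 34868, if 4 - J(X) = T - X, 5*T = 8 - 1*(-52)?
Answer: -3697013/106 ≈ -34878.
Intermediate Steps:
T = 12 (T = (8 - 1*(-52))/5 = (8 + 52)/5 = (⅕)*60 = 12)
g = 1 (g = -3 + 4 = 1)
J(X) = -8 + X (J(X) = 4 - (12 - X) = 4 + (-12 + X) = -8 + X)
J((-110 - 47)/(105 + g)) - 34868 = (-8 + (-110 - 47)/(105 + 1)) - 34868 = (-8 - 157/106) - 34868 = -1005/106 - 34868 = -3697013/106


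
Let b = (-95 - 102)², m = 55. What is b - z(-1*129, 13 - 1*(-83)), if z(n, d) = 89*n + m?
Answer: 50235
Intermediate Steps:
z(n, d) = 55 + 89*n (z(n, d) = 89*n + 55 = 55 + 89*n)
b = 38809 (b = (-197)² = 38809)
b - z(-1*129, 13 - 1*(-83)) = 38809 - (55 + 89*(-1*129)) = 38809 - (55 + 89*(-129)) = 38809 - (55 - 11481) = 38809 - 1*(-11426) = 38809 + 11426 = 50235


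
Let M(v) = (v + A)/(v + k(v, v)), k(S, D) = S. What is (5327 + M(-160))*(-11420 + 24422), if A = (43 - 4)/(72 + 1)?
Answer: 809051796861/11680 ≈ 6.9268e+7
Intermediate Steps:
A = 39/73 ≈ 0.53425
M(v) = (39/73 + v)/(2*v) (M(v) = (v + 39/73)/(v + v) = (39/73 + v)/((2*v)) = (39/73 + v)*(1/(2*v)) = (39/73 + v)/(2*v))
(5327 + M(-160))*(-11420 + 24422) = (5327 + (1/146)*(39 + 73*(-160))/(-160))*(-11420 + 24422) = (5327 + (1/146)*(-1/160)*(39 - 11680))*13002 = (5327 + (1/146)*(-1/160)*(-11641))*13002 = (5327 + 11641/23360)*13002 = (124450361/23360)*13002 = 809051796861/11680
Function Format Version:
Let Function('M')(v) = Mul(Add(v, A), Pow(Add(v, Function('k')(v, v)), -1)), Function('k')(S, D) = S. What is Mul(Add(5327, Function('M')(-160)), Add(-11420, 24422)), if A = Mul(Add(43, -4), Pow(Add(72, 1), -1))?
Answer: Rational(809051796861, 11680) ≈ 6.9268e+7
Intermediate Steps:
A = Rational(39, 73) (A = Mul(39, Pow(73, -1)) = Mul(39, Rational(1, 73)) = Rational(39, 73) ≈ 0.53425)
Function('M')(v) = Mul(Rational(1, 2), Pow(v, -1), Add(Rational(39, 73), v)) (Function('M')(v) = Mul(Add(v, Rational(39, 73)), Pow(Add(v, v), -1)) = Mul(Add(Rational(39, 73), v), Pow(Mul(2, v), -1)) = Mul(Add(Rational(39, 73), v), Mul(Rational(1, 2), Pow(v, -1))) = Mul(Rational(1, 2), Pow(v, -1), Add(Rational(39, 73), v)))
Mul(Add(5327, Function('M')(-160)), Add(-11420, 24422)) = Mul(Add(5327, Mul(Rational(1, 146), Pow(-160, -1), Add(39, Mul(73, -160)))), Add(-11420, 24422)) = Mul(Add(5327, Mul(Rational(1, 146), Rational(-1, 160), Add(39, -11680))), 13002) = Mul(Add(5327, Mul(Rational(1, 146), Rational(-1, 160), -11641)), 13002) = Mul(Add(5327, Rational(11641, 23360)), 13002) = Mul(Rational(124450361, 23360), 13002) = Rational(809051796861, 11680)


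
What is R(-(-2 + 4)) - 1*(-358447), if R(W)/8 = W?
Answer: 358431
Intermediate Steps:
R(W) = 8*W
R(-(-2 + 4)) - 1*(-358447) = 8*(-(-2 + 4)) - 1*(-358447) = 8*(-1*2) + 358447 = 8*(-2) + 358447 = -16 + 358447 = 358431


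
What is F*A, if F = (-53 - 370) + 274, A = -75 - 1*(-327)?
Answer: -37548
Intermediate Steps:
A = 252 (A = -75 + 327 = 252)
F = -149 (F = -423 + 274 = -149)
F*A = -149*252 = -37548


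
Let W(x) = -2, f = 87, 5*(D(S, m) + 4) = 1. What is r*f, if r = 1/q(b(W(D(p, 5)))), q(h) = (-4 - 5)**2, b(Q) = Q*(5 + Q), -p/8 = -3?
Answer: 29/27 ≈ 1.0741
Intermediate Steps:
p = 24 (p = -8*(-3) = 24)
D(S, m) = -19/5 (D(S, m) = -4 + (1/5)*1 = -4 + 1/5 = -19/5)
q(h) = 81 (q(h) = (-9)**2 = 81)
r = 1/81 ≈ 0.012346
r*f = (1/81)*87 = 29/27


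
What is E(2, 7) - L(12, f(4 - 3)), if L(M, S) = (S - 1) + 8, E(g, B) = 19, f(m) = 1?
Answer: 11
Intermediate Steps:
L(M, S) = 7 + S (L(M, S) = (-1 + S) + 8 = 7 + S)
E(2, 7) - L(12, f(4 - 3)) = 19 - (7 + 1) = 19 - 1*8 = 19 - 8 = 11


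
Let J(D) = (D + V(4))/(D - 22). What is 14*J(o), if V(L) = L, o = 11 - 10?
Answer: -10/3 ≈ -3.3333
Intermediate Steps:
o = 1
J(D) = (4 + D)/(-22 + D) (J(D) = (D + 4)/(D - 22) = (4 + D)/(-22 + D))
14*J(o) = 14*((4 + 1)/(-22 + 1)) = 14*(5/(-21)) = 14*(-1/21*5) = 14*(-5/21) = -10/3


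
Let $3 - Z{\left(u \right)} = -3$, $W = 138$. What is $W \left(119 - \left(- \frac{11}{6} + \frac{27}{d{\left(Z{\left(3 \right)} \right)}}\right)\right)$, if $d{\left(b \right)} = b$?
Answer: $16054$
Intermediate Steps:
$Z{\left(u \right)} = 6$ ($Z{\left(u \right)} = 3 - -3 = 3 + 3 = 6$)
$W \left(119 - \left(- \frac{11}{6} + \frac{27}{d{\left(Z{\left(3 \right)} \right)}}\right)\right) = 138 \left(119 - \left(- \frac{11}{6} + \frac{9}{2}\right)\right) = 138 \left(119 - \frac{8}{3}\right) = 138 \cdot \frac{349}{3} = 16054$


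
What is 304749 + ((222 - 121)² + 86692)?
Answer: 401642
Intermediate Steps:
304749 + ((222 - 121)² + 86692) = 304749 + (101² + 86692) = 304749 + (10201 + 86692) = 304749 + 96893 = 401642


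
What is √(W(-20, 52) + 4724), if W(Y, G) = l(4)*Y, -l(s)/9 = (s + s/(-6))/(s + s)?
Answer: √4799 ≈ 69.275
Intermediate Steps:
l(s) = -15/4 (l(s) = -9*(s + s/(-6))/(s + s) = -9*(s + s*(-⅙))/(2*s) = -9*(s - s/6)*1/(2*s) = -9*5*s/6*1/(2*s) = -9*5/12 = -15/4)
W(Y, G) = -15*Y/4
√(W(-20, 52) + 4724) = √(-15/4*(-20) + 4724) = √(75 + 4724) = √4799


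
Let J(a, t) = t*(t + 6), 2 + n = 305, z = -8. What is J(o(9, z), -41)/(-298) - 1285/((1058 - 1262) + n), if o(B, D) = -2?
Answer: -524995/29502 ≈ -17.795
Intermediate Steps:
n = 303 (n = -2 + 305 = 303)
J(a, t) = t*(6 + t)
J(o(9, z), -41)/(-298) - 1285/((1058 - 1262) + n) = -41*(6 - 41)/(-298) - 1285/((1058 - 1262) + 303) = -41*(-35)*(-1/298) - 1285/(-204 + 303) = 1435*(-1/298) - 1285/99 = -1435/298 - 1285*1/99 = -1435/298 - 1285/99 = -524995/29502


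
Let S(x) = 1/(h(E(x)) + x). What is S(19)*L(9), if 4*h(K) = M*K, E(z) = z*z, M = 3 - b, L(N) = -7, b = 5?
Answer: 14/323 ≈ 0.043344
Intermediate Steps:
M = -2 (M = 3 - 1*5 = 3 - 5 = -2)
E(z) = z**2
h(K) = -K/2 (h(K) = (-2*K)/4 = -K/2)
S(x) = 1/(x - x**2/2) (S(x) = 1/(-x**2/2 + x) = 1/(x - x**2/2))
S(19)*L(9) = -2/(19*(-2 + 19))*(-7) = -2*1/19/17*(-7) = -2*1/19*1/17*(-7) = -2/323*(-7) = 14/323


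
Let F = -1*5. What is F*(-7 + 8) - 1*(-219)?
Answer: 214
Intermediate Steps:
F = -5
F*(-7 + 8) - 1*(-219) = -5*(-7 + 8) - 1*(-219) = -5*1 + 219 = -5 + 219 = 214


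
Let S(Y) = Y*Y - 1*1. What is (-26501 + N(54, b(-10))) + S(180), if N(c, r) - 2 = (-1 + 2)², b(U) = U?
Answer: 5901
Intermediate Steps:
N(c, r) = 3 (N(c, r) = 2 + (-1 + 2)² = 2 + 1² = 2 + 1 = 3)
S(Y) = -1 + Y² (S(Y) = Y² - 1 = -1 + Y²)
(-26501 + N(54, b(-10))) + S(180) = (-26501 + 3) + (-1 + 180²) = -26498 + (-1 + 32400) = -26498 + 32399 = 5901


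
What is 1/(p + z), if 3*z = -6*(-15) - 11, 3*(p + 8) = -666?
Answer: -3/611 ≈ -0.0049100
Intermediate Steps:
p = -230 (p = -8 + (⅓)*(-666) = -8 - 222 = -230)
z = 79/3 (z = (-6*(-15) - 11)/3 = (90 - 11)/3 = (⅓)*79 = 79/3 ≈ 26.333)
1/(p + z) = 1/(-230 + 79/3) = 1/(-611/3) = -3/611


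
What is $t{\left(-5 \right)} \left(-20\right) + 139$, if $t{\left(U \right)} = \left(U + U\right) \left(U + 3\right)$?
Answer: $-261$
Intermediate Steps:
$t{\left(U \right)} = 2 U \left(3 + U\right)$
$t{\left(-5 \right)} \left(-20\right) + 139 = 2 \left(-5\right) \left(3 - 5\right) \left(-20\right) + 139 = 2 \left(-5\right) \left(-2\right) \left(-20\right) + 139 = 20 \left(-20\right) + 139 = -400 + 139 = -261$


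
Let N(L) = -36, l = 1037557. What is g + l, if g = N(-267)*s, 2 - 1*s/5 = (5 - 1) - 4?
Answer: 1037197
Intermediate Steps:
s = 10 (s = 10 - 5*((5 - 1) - 4) = 10 - 5*(4 - 4) = 10 - 5*0 = 10 + 0 = 10)
g = -360 (g = -36*10 = -360)
g + l = -360 + 1037557 = 1037197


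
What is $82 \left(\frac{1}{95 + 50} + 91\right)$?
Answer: $\frac{1082072}{145} \approx 7462.6$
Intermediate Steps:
$82 \left(\frac{1}{95 + 50} + 91\right) = 82 \left(\frac{1}{145} + 91\right) = 82 \cdot \frac{13196}{145} = \frac{1082072}{145}$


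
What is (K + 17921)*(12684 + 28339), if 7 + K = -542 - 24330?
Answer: -285438034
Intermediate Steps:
K = -24879 (K = -7 + (-542 - 24330) = -7 - 24872 = -24879)
(K + 17921)*(12684 + 28339) = (-24879 + 17921)*(12684 + 28339) = -6958*41023 = -285438034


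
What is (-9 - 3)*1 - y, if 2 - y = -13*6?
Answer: -92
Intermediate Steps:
y = 80 (y = 2 - (-13)*6 = 2 - 1*(-78) = 2 + 78 = 80)
(-9 - 3)*1 - y = (-9 - 3)*1 - 1*80 = -12*1 - 80 = -12 - 80 = -92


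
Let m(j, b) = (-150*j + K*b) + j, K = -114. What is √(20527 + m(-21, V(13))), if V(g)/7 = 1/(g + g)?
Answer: √3992677/13 ≈ 153.71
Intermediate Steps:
V(g) = 7/(2*g) (V(g) = 7/(g + g) = 7/((2*g)) = 7*(1/(2*g)) = 7/(2*g))
m(j, b) = -149*j - 114*b (m(j, b) = (-150*j - 114*b) + j = -149*j - 114*b)
√(20527 + m(-21, V(13))) = √(20527 + (-149*(-21) - 399/13)) = √(20527 + (3129 - 399/13)) = √(20527 + 40278/13) = √(307129/13) = √3992677/13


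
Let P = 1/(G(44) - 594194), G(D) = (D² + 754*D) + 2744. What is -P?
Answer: 1/556338 ≈ 1.7975e-6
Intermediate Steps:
G(D) = 2744 + D² + 754*D
P = -1/556338 (P = 1/((2744 + 44² + 754*44) - 594194) = 1/((2744 + 1936 + 33176) - 594194) = 1/(37856 - 594194) = 1/(-556338) = -1/556338 ≈ -1.7975e-6)
-P = -1*(-1/556338) = 1/556338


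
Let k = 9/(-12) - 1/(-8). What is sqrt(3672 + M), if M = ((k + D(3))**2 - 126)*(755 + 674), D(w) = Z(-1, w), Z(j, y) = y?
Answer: I*sqrt(10772579)/8 ≈ 410.27*I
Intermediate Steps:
D(w) = w
k = -5/8 (k = 9*(-1/12) - 1*(-1/8) = -3/4 + 1/8 = -5/8 ≈ -0.62500)
M = -11007587/64 (M = ((-5/8 + 3)**2 - 126)*(755 + 674) = ((19/8)**2 - 126)*1429 = (361/64 - 126)*1429 = -7703/64*1429 = -11007587/64 ≈ -1.7199e+5)
sqrt(3672 + M) = sqrt(3672 - 11007587/64) = sqrt(-10772579/64) = I*sqrt(10772579)/8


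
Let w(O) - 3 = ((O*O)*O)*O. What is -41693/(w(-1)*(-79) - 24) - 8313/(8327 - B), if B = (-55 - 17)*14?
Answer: 77275547/634780 ≈ 121.74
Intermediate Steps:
w(O) = 3 + O**4 (w(O) = 3 + ((O*O)*O)*O = 3 + (O**2*O)*O = 3 + O**3*O = 3 + O**4)
B = -1008 (B = -72*14 = -1008)
-41693/(w(-1)*(-79) - 24) - 8313/(8327 - B) = -41693/((3 + (-1)**4)*(-79) - 24) - 8313/(8327 - 1*(-1008)) = -41693/((3 + 1)*(-79) - 24) - 8313/(8327 + 1008) = -41693/(4*(-79) - 24) - 8313/9335 = -41693/(-316 - 24) - 8313*1/9335 = -41693/(-340) - 8313/9335 = -41693*(-1/340) - 8313/9335 = 41693/340 - 8313/9335 = 77275547/634780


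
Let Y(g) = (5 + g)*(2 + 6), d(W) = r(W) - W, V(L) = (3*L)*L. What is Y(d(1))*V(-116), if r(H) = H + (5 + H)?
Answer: 3552384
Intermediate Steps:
r(H) = 5 + 2*H
V(L) = 3*L²
d(W) = 5 + W (d(W) = (5 + 2*W) - W = 5 + W)
Y(g) = 40 + 8*g (Y(g) = (5 + g)*8 = 40 + 8*g)
Y(d(1))*V(-116) = (40 + 8*(5 + 1))*(3*(-116)²) = (40 + 8*6)*(3*13456) = (40 + 48)*40368 = 88*40368 = 3552384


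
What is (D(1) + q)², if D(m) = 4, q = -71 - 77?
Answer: 20736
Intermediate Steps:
q = -148
(D(1) + q)² = (4 - 148)² = (-144)² = 20736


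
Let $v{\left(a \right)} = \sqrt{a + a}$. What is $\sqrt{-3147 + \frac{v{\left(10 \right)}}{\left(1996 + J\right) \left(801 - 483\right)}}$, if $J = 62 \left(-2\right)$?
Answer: $\frac{\sqrt{-1936155295152 + 2067 \sqrt{5}}}{24804} \approx 56.098 i$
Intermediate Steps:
$J = -124$
$v{\left(a \right)} = \sqrt{2} \sqrt{a}$ ($v{\left(a \right)} = \sqrt{2 a} = \sqrt{2} \sqrt{a}$)
$\sqrt{-3147 + \frac{v{\left(10 \right)}}{\left(1996 + J\right) \left(801 - 483\right)}} = \sqrt{-3147 + \frac{\sqrt{2} \sqrt{10}}{\left(1996 - 124\right) \left(801 - 483\right)}} = \sqrt{-3147 + \frac{2 \sqrt{5}}{1872 \cdot 318}} = \sqrt{-3147 + \frac{2 \sqrt{5}}{595296}} = \sqrt{-3147 + 2 \sqrt{5} \cdot \frac{1}{595296}} = \sqrt{-3147 + \frac{\sqrt{5}}{297648}}$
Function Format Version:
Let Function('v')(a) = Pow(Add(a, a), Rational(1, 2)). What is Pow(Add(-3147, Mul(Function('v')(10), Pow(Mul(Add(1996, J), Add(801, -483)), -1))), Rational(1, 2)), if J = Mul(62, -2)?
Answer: Mul(Rational(1, 24804), Pow(Add(-1936155295152, Mul(2067, Pow(5, Rational(1, 2)))), Rational(1, 2))) ≈ Mul(56.098, I)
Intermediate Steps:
J = -124
Function('v')(a) = Mul(Pow(2, Rational(1, 2)), Pow(a, Rational(1, 2))) (Function('v')(a) = Pow(Mul(2, a), Rational(1, 2)) = Mul(Pow(2, Rational(1, 2)), Pow(a, Rational(1, 2))))
Pow(Add(-3147, Mul(Function('v')(10), Pow(Mul(Add(1996, J), Add(801, -483)), -1))), Rational(1, 2)) = Pow(Add(-3147, Mul(Mul(Pow(2, Rational(1, 2)), Pow(10, Rational(1, 2))), Pow(Mul(Add(1996, -124), Add(801, -483)), -1))), Rational(1, 2)) = Pow(Add(-3147, Mul(Mul(2, Pow(5, Rational(1, 2))), Pow(Mul(1872, 318), -1))), Rational(1, 2)) = Pow(Add(-3147, Mul(Mul(2, Pow(5, Rational(1, 2))), Pow(595296, -1))), Rational(1, 2)) = Pow(Add(-3147, Mul(Mul(2, Pow(5, Rational(1, 2))), Rational(1, 595296))), Rational(1, 2)) = Pow(Add(-3147, Mul(Rational(1, 297648), Pow(5, Rational(1, 2)))), Rational(1, 2))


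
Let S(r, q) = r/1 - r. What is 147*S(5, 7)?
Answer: 0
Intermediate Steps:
S(r, q) = 0 (S(r, q) = r*1 - r = r - r = 0)
147*S(5, 7) = 147*0 = 0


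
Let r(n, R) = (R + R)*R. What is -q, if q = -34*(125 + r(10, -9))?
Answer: 9758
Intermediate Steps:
r(n, R) = 2*R² (r(n, R) = (2*R)*R = 2*R²)
q = -9758 (q = -34*(125 + 2*(-9)²) = -34*(125 + 2*81) = -34*(125 + 162) = -34*287 = -9758)
-q = -1*(-9758) = 9758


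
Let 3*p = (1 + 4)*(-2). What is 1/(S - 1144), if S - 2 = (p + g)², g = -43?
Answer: 9/9043 ≈ 0.00099524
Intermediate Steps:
p = -10/3 (p = ((1 + 4)*(-2))/3 = (5*(-2))/3 = (⅓)*(-10) = -10/3 ≈ -3.3333)
S = 19339/9 (S = 2 + (-10/3 - 43)² = 2 + (-139/3)² = 2 + 19321/9 = 19339/9 ≈ 2148.8)
1/(S - 1144) = 1/(19339/9 - 1144) = 1/(9043/9) = 9/9043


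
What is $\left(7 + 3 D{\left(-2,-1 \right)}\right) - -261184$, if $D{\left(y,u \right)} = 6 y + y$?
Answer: $261149$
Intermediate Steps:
$D{\left(y,u \right)} = 7 y$
$\left(7 + 3 D{\left(-2,-1 \right)}\right) - -261184 = \left(7 + 3 \cdot 7 \left(-2\right)\right) - -261184 = \left(7 + 3 \left(-14\right)\right) + 261184 = \left(7 - 42\right) + 261184 = -35 + 261184 = 261149$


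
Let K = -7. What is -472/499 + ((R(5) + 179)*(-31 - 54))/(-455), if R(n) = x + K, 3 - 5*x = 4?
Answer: 7072137/227045 ≈ 31.149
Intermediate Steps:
x = -⅕ (x = ⅗ - ⅕*4 = ⅗ - ⅘ = -⅕ ≈ -0.20000)
R(n) = -36/5 (R(n) = -⅕ - 7 = -36/5)
-472/499 + ((R(5) + 179)*(-31 - 54))/(-455) = -472/499 + ((-36/5 + 179)*(-31 - 54))/(-455) = -472*1/499 + ((859/5)*(-85))*(-1/455) = -472/499 - 14603*(-1/455) = -472/499 + 14603/455 = 7072137/227045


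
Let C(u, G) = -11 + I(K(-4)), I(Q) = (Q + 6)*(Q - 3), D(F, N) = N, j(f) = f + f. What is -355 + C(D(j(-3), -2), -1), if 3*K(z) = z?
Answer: -3476/9 ≈ -386.22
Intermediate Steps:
j(f) = 2*f
K(z) = z/3
I(Q) = (-3 + Q)*(6 + Q) (I(Q) = (6 + Q)*(-3 + Q) = (-3 + Q)*(6 + Q))
C(u, G) = -281/9 (C(u, G) = -11 + (-18 + ((⅓)*(-4))² + 3*((⅓)*(-4))) = -11 + (-18 + (-4/3)² + 3*(-4/3)) = -11 + (-18 + 16/9 - 4) = -11 - 182/9 = -281/9)
-355 + C(D(j(-3), -2), -1) = -355 - 281/9 = -3476/9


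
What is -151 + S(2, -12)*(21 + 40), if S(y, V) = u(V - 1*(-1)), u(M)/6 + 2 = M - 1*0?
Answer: -4909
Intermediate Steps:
u(M) = -12 + 6*M (u(M) = -12 + 6*(M - 1*0) = -12 + 6*(M + 0) = -12 + 6*M)
S(y, V) = -6 + 6*V (S(y, V) = -12 + 6*(V - 1*(-1)) = -12 + 6*(V + 1) = -12 + 6*(1 + V) = -12 + (6 + 6*V) = -6 + 6*V)
-151 + S(2, -12)*(21 + 40) = -151 + (-6 + 6*(-12))*(21 + 40) = -151 + (-6 - 72)*61 = -151 - 78*61 = -151 - 4758 = -4909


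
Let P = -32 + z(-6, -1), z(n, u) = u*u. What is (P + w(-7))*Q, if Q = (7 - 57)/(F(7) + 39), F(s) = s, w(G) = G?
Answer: 950/23 ≈ 41.304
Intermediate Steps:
z(n, u) = u²
Q = -25/23 (Q = (7 - 57)/(7 + 39) = -50/46 = -50*1/46 = -25/23 ≈ -1.0870)
P = -31 (P = -32 + (-1)² = -32 + 1 = -31)
(P + w(-7))*Q = (-31 - 7)*(-25/23) = -38*(-25/23) = 950/23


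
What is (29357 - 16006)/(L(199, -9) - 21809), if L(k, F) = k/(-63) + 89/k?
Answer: -12875499/21034879 ≈ -0.61210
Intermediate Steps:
L(k, F) = 89/k - k/63 (L(k, F) = k*(-1/63) + 89/k = -k/63 + 89/k = 89/k - k/63)
(29357 - 16006)/(L(199, -9) - 21809) = (29357 - 16006)/((89/199 - 1/63*199) - 21809) = 13351/((89*(1/199) - 199/63) - 21809) = 13351/((89/199 - 199/63) - 21809) = 13351/(-33994/12537 - 21809) = 13351/(-273453427/12537) = 13351*(-12537/273453427) = -12875499/21034879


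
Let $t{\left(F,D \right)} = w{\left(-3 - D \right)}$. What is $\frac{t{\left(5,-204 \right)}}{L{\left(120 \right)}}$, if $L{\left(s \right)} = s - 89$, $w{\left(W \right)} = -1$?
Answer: $- \frac{1}{31} \approx -0.032258$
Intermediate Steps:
$t{\left(F,D \right)} = -1$
$L{\left(s \right)} = -89 + s$
$\frac{t{\left(5,-204 \right)}}{L{\left(120 \right)}} = - \frac{1}{-89 + 120} = - \frac{1}{31}$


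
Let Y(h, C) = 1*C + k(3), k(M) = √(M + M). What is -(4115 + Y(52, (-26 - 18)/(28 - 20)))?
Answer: -8219/2 - √6 ≈ -4112.0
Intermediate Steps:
k(M) = √2*√M (k(M) = √(2*M) = √2*√M)
Y(h, C) = C + √6 (Y(h, C) = 1*C + √2*√3 = C + √6)
-(4115 + Y(52, (-26 - 18)/(28 - 20))) = -(4115 + ((-26 - 18)/(28 - 20) + √6)) = -(4115 + (-44/8 + √6)) = -(4115 + (-44*⅛ + √6)) = -(4115 + (-11/2 + √6)) = -(8219/2 + √6) = -8219/2 - √6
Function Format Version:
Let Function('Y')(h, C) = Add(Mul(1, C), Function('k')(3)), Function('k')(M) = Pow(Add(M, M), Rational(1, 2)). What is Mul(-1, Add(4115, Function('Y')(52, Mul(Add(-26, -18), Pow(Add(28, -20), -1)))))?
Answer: Add(Rational(-8219, 2), Mul(-1, Pow(6, Rational(1, 2)))) ≈ -4112.0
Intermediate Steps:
Function('k')(M) = Mul(Pow(2, Rational(1, 2)), Pow(M, Rational(1, 2))) (Function('k')(M) = Pow(Mul(2, M), Rational(1, 2)) = Mul(Pow(2, Rational(1, 2)), Pow(M, Rational(1, 2))))
Function('Y')(h, C) = Add(C, Pow(6, Rational(1, 2))) (Function('Y')(h, C) = Add(Mul(1, C), Mul(Pow(2, Rational(1, 2)), Pow(3, Rational(1, 2)))) = Add(C, Pow(6, Rational(1, 2))))
Mul(-1, Add(4115, Function('Y')(52, Mul(Add(-26, -18), Pow(Add(28, -20), -1))))) = Mul(-1, Add(4115, Add(Mul(Add(-26, -18), Pow(Add(28, -20), -1)), Pow(6, Rational(1, 2))))) = Mul(-1, Add(4115, Add(Mul(-44, Pow(8, -1)), Pow(6, Rational(1, 2))))) = Mul(-1, Add(4115, Add(Mul(-44, Rational(1, 8)), Pow(6, Rational(1, 2))))) = Mul(-1, Add(4115, Add(Rational(-11, 2), Pow(6, Rational(1, 2))))) = Mul(-1, Add(Rational(8219, 2), Pow(6, Rational(1, 2)))) = Add(Rational(-8219, 2), Mul(-1, Pow(6, Rational(1, 2))))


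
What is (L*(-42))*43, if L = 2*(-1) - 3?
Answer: 9030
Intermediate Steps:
L = -5 (L = -2 - 3 = -5)
(L*(-42))*43 = -5*(-42)*43 = 210*43 = 9030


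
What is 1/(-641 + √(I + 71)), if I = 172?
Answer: -641/410638 - 9*√3/410638 ≈ -0.0015989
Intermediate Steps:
1/(-641 + √(I + 71)) = 1/(-641 + √(172 + 71)) = 1/(-641 + √243) = 1/(-641 + 9*√3)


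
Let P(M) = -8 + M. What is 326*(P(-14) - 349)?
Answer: -120946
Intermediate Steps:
326*(P(-14) - 349) = 326*((-8 - 14) - 349) = 326*(-22 - 349) = 326*(-371) = -120946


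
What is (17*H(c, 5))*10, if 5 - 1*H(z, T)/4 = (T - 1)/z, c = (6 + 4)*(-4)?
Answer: 3468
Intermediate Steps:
c = -40 (c = 10*(-4) = -40)
H(z, T) = 20 - 4*(-1 + T)/z (H(z, T) = 20 - 4*(T - 1)/z = 20 - 4*(-1 + T)/z)
(17*H(c, 5))*10 = (17*(4*(1 - 1*5 + 5*(-40))/(-40)))*10 = (17*(4*(-1/40)*(1 - 5 - 200)))*10 = (17*(4*(-1/40)*(-204)))*10 = (17*(102/5))*10 = (1734/5)*10 = 3468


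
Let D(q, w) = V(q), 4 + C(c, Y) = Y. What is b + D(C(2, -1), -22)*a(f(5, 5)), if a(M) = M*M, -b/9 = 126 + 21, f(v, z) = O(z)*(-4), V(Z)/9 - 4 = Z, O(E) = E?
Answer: -4923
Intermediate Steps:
C(c, Y) = -4 + Y
V(Z) = 36 + 9*Z
D(q, w) = 36 + 9*q
f(v, z) = -4*z (f(v, z) = z*(-4) = -4*z)
b = -1323 (b = -9*(126 + 21) = -9*147 = -1323)
a(M) = M²
b + D(C(2, -1), -22)*a(f(5, 5)) = -1323 + (36 + 9*(-4 - 1))*(-4*5)² = -1323 + (36 + 9*(-5))*(-20)² = -1323 + (36 - 45)*400 = -1323 - 9*400 = -1323 - 3600 = -4923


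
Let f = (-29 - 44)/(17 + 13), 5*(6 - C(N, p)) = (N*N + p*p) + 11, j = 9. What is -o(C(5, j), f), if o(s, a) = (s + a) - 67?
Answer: 521/6 ≈ 86.833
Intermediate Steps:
C(N, p) = 19/5 - N**2/5 - p**2/5 (C(N, p) = 6 - ((N*N + p*p) + 11)/5 = 6 - ((N**2 + p**2) + 11)/5 = 6 - (11 + N**2 + p**2)/5 = 6 + (-11/5 - N**2/5 - p**2/5) = 19/5 - N**2/5 - p**2/5)
f = -73/30 ≈ -2.4333
o(s, a) = -67 + a + s (o(s, a) = (a + s) - 67 = -67 + a + s)
-o(C(5, j), f) = -(-67 - 73/30 + (19/5 - 1/5*5**2 - 1/5*9**2)) = -(-67 - 73/30 + (19/5 - 1/5*25 - 1/5*81)) = -(-67 - 73/30 + (19/5 - 5 - 81/5)) = -(-67 - 73/30 - 87/5) = -1*(-521/6) = 521/6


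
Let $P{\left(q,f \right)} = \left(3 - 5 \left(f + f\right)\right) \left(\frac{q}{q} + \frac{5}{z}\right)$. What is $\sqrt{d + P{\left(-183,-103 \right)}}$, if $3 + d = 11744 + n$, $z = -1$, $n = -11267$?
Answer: $i \sqrt{3658} \approx 60.481 i$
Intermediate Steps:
$d = 474$ ($d = -3 + \left(11744 - 11267\right) = -3 + 477 = 474$)
$P{\left(q,f \right)} = -12 + 40 f$ ($P{\left(q,f \right)} = \left(3 - 5 \left(f + f\right)\right) \left(\frac{q}{q} + \frac{5}{-1}\right) = \left(3 - 5 \cdot 2 f\right) \left(1 + 5 \left(-1\right)\right) = \left(3 - 10 f\right) \left(1 - 5\right) = \left(3 - 10 f\right) \left(-4\right) = -12 + 40 f$)
$\sqrt{d + P{\left(-183,-103 \right)}} = \sqrt{474 + \left(-12 + 40 \left(-103\right)\right)} = \sqrt{474 - 4132} = \sqrt{-3658} = i \sqrt{3658}$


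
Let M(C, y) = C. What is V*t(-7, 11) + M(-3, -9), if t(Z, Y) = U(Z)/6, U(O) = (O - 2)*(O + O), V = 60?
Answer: 1257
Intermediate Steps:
U(O) = 2*O*(-2 + O) (U(O) = (-2 + O)*(2*O) = 2*O*(-2 + O))
t(Z, Y) = Z*(-2 + Z)/3 (t(Z, Y) = (2*Z*(-2 + Z))/6 = (2*Z*(-2 + Z))*(⅙) = Z*(-2 + Z)/3)
V*t(-7, 11) + M(-3, -9) = 60*((⅓)*(-7)*(-2 - 7)) - 3 = 60*((⅓)*(-7)*(-9)) - 3 = 60*21 - 3 = 1260 - 3 = 1257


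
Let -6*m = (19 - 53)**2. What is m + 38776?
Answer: 115750/3 ≈ 38583.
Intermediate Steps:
m = -578/3 (m = -(19 - 53)**2/6 = -1/6*(-34)**2 = -1/6*1156 = -578/3 ≈ -192.67)
m + 38776 = -578/3 + 38776 = 115750/3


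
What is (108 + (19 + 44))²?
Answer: 29241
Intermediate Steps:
(108 + (19 + 44))² = (108 + 63)² = 171² = 29241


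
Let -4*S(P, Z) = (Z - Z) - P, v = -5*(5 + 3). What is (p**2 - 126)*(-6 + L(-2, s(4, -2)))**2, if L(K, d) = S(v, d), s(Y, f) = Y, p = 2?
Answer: -31232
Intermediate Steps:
v = -40 (v = -5*8 = -40)
S(P, Z) = P/4 (S(P, Z) = -((Z - Z) - P)/4 = -(0 - P)/4 = -(-1)*P/4 = P/4)
L(K, d) = -10 (L(K, d) = (1/4)*(-40) = -10)
(p**2 - 126)*(-6 + L(-2, s(4, -2)))**2 = (2**2 - 126)*(-6 - 10)**2 = (4 - 126)*(-16)**2 = -122*256 = -31232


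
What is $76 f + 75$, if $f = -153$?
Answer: $-11553$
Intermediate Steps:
$76 f + 75 = 76 \left(-153\right) + 75 = -11628 + 75 = -11553$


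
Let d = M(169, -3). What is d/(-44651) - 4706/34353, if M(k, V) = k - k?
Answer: -4706/34353 ≈ -0.13699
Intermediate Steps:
M(k, V) = 0
d = 0
d/(-44651) - 4706/34353 = 0/(-44651) - 4706/34353 = 0*(-1/44651) - 4706*1/34353 = 0 - 4706/34353 = -4706/34353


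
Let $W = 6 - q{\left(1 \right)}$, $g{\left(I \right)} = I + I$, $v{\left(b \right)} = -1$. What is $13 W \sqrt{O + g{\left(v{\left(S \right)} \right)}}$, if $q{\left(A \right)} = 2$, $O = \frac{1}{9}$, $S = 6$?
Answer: $\frac{52 i \sqrt{17}}{3} \approx 71.467 i$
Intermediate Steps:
$O = \frac{1}{9} \approx 0.11111$
$g{\left(I \right)} = 2 I$
$W = 4$ ($W = 6 - 2 = 4$)
$13 W \sqrt{O + g{\left(v{\left(S \right)} \right)}} = 13 \cdot 4 \sqrt{\frac{1}{9} + 2 \left(-1\right)} = 52 \sqrt{\frac{1}{9} - 2} = 52 \sqrt{- \frac{17}{9}} = 52 \frac{i \sqrt{17}}{3} = \frac{52 i \sqrt{17}}{3}$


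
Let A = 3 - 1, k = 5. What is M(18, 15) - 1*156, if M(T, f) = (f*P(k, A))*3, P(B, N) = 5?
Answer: 69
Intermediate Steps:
A = 2
M(T, f) = 15*f (M(T, f) = (f*5)*3 = (5*f)*3 = 15*f)
M(18, 15) - 1*156 = 15*15 - 1*156 = 225 - 156 = 69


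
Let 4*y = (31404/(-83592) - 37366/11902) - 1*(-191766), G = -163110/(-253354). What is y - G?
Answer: 1006998923983777127/21005410899528 ≈ 47940.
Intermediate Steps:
G = 81555/126677 (G = -163110*(-1/253354) = 81555/126677 ≈ 0.64380)
y = 7949449760611/165818664 (y = ((31404/(-83592) - 37366/11902) - 1*(-191766))/4 = ((31404*(-1/83592) - 37366*1/11902) + 191766)/4 = ((-2617/6966 - 18683/5951) + 191766)/4 = (-145719545/41454666 + 191766)/4 = (¼)*(7949449760611/41454666) = 7949449760611/165818664 ≈ 47941.)
y - G = 7949449760611/165818664 - 1*81555/126677 = 7949449760611/165818664 - 81555/126677 = 1006998923983777127/21005410899528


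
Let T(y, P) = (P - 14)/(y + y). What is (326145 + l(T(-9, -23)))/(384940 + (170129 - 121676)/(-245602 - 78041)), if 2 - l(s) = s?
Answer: 633327169529/747498527802 ≈ 0.84726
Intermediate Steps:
T(y, P) = (-14 + P)/(2*y) (T(y, P) = (-14 + P)/((2*y)) = (-14 + P)*(1/(2*y)) = (-14 + P)/(2*y))
l(s) = 2 - s
(326145 + l(T(-9, -23)))/(384940 + (170129 - 121676)/(-245602 - 78041)) = (326145 + (2 - (-14 - 23)/(2*(-9))))/(384940 + (170129 - 121676)/(-245602 - 78041)) = (326145 + (2 - (-1)*(-37)/(2*9)))/(384940 + 48453/(-323643)) = (326145 + (2 - 1*37/18))/(384940 + 48453*(-1/323643)) = (326145 + (2 - 37/18))/(384940 - 16151/107881) = (326145 - 1/18)/(41527695989/107881) = (5870609/18)*(107881/41527695989) = 633327169529/747498527802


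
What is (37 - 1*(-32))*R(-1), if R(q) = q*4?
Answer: -276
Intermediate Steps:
R(q) = 4*q
(37 - 1*(-32))*R(-1) = (37 - 1*(-32))*(4*(-1)) = (37 + 32)*(-4) = 69*(-4) = -276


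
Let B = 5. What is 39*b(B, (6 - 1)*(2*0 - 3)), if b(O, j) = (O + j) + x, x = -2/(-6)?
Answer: -377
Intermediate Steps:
x = ⅓ (x = -2*(-⅙) = ⅓ ≈ 0.33333)
b(O, j) = ⅓ + O + j (b(O, j) = (O + j) + ⅓ = ⅓ + O + j)
39*b(B, (6 - 1)*(2*0 - 3)) = 39*(⅓ + 5 + (6 - 1)*(2*0 - 3)) = 39*(⅓ + 5 + 5*(0 - 3)) = 39*(⅓ + 5 + 5*(-3)) = 39*(⅓ + 5 - 15) = 39*(-29/3) = -377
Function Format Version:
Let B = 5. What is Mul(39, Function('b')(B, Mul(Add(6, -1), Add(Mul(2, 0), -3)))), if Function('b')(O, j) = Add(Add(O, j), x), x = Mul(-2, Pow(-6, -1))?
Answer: -377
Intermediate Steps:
x = Rational(1, 3) (x = Mul(-2, Rational(-1, 6)) = Rational(1, 3) ≈ 0.33333)
Function('b')(O, j) = Add(Rational(1, 3), O, j) (Function('b')(O, j) = Add(Add(O, j), Rational(1, 3)) = Add(Rational(1, 3), O, j))
Mul(39, Function('b')(B, Mul(Add(6, -1), Add(Mul(2, 0), -3)))) = Mul(39, Add(Rational(1, 3), 5, Mul(Add(6, -1), Add(Mul(2, 0), -3)))) = Mul(39, Add(Rational(1, 3), 5, Mul(5, Add(0, -3)))) = Mul(39, Add(Rational(1, 3), 5, Mul(5, -3))) = Mul(39, Add(Rational(1, 3), 5, -15)) = Mul(39, Rational(-29, 3)) = -377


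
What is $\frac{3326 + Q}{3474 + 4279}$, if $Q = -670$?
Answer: $\frac{2656}{7753} \approx 0.34258$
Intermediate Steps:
$\frac{3326 + Q}{3474 + 4279} = \frac{3326 - 670}{3474 + 4279} = \frac{2656}{7753}$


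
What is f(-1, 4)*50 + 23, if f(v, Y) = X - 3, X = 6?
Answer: 173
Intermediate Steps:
f(v, Y) = 3 (f(v, Y) = 6 - 3 = 3)
f(-1, 4)*50 + 23 = 3*50 + 23 = 150 + 23 = 173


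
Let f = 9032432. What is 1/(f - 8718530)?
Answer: 1/313902 ≈ 3.1857e-6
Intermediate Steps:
1/(f - 8718530) = 1/(9032432 - 8718530) = 1/313902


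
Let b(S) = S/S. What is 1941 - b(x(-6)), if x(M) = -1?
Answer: 1940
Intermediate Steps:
b(S) = 1
1941 - b(x(-6)) = 1941 - 1*1 = 1941 - 1 = 1940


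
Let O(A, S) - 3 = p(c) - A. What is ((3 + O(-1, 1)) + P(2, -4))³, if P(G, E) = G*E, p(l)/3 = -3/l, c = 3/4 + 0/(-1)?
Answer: -2197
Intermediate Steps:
c = ¾ (c = 3*(¼) + 0*(-1) = ¾ + 0 = ¾ ≈ 0.75000)
p(l) = -9/l (p(l) = 3*(-3/l) = -9/l)
O(A, S) = -9 - A (O(A, S) = 3 + (-9/¾ - A) = 3 + (-9*4/3 - A) = 3 + (-12 - A) = -9 - A)
P(G, E) = E*G
((3 + O(-1, 1)) + P(2, -4))³ = ((3 + (-9 - 1*(-1))) - 4*2)³ = ((3 + (-9 + 1)) - 8)³ = ((3 - 8) - 8)³ = (-5 - 8)³ = (-13)³ = -2197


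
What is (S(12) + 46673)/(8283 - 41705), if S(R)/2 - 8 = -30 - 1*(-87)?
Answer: -46803/33422 ≈ -1.4004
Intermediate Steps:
S(R) = 130 (S(R) = 16 + 2*(-30 - 1*(-87)) = 16 + 2*(-30 + 87) = 16 + 2*57 = 16 + 114 = 130)
(S(12) + 46673)/(8283 - 41705) = (130 + 46673)/(8283 - 41705) = 46803/(-33422) = 46803*(-1/33422) = -46803/33422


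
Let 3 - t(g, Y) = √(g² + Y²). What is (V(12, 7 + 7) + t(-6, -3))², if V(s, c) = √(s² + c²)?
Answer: (3 - 3*√5 + 2*√85)² ≈ 217.00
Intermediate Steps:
t(g, Y) = 3 - √(Y² + g²) (t(g, Y) = 3 - √(g² + Y²) = 3 - √(Y² + g²))
V(s, c) = √(c² + s²)
(V(12, 7 + 7) + t(-6, -3))² = (√((7 + 7)² + 12²) + (3 - √((-3)² + (-6)²)))² = (√(14² + 144) + (3 - √(9 + 36)))² = (√(196 + 144) + (3 - √45))² = (√340 + (3 - 3*√5))² = (2*√85 + (3 - 3*√5))² = (3 - 3*√5 + 2*√85)²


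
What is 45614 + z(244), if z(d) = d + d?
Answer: 46102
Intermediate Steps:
z(d) = 2*d
45614 + z(244) = 45614 + 2*244 = 45614 + 488 = 46102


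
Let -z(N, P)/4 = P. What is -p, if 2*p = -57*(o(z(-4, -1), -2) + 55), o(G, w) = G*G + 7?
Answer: 2223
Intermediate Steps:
z(N, P) = -4*P
o(G, w) = 7 + G² (o(G, w) = G² + 7 = 7 + G²)
p = -2223 (p = (-57*((7 + (-4*(-1))²) + 55))/2 = (-57*((7 + 4²) + 55))/2 = (-57*((7 + 16) + 55))/2 = (-57*(23 + 55))/2 = (-57*78)/2 = (½)*(-4446) = -2223)
-p = -1*(-2223) = 2223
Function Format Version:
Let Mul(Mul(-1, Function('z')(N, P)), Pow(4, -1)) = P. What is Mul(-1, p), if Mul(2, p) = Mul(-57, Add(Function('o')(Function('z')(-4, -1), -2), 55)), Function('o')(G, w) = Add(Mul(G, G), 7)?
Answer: 2223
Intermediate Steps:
Function('z')(N, P) = Mul(-4, P)
Function('o')(G, w) = Add(7, Pow(G, 2)) (Function('o')(G, w) = Add(Pow(G, 2), 7) = Add(7, Pow(G, 2)))
p = -2223 (p = Mul(Rational(1, 2), Mul(-57, Add(Add(7, Pow(Mul(-4, -1), 2)), 55))) = Mul(Rational(1, 2), Mul(-57, Add(Add(7, Pow(4, 2)), 55))) = Mul(Rational(1, 2), Mul(-57, Add(Add(7, 16), 55))) = Mul(Rational(1, 2), Mul(-57, Add(23, 55))) = Mul(Rational(1, 2), Mul(-57, 78)) = Mul(Rational(1, 2), -4446) = -2223)
Mul(-1, p) = Mul(-1, -2223) = 2223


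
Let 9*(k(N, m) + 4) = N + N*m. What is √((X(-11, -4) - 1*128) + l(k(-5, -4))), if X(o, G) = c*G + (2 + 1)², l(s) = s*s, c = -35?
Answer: √238/3 ≈ 5.1424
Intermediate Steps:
k(N, m) = -4 + N/9 + N*m/9 (k(N, m) = -4 + (N + N*m)/9 = -4 + (N/9 + N*m/9) = -4 + N/9 + N*m/9)
l(s) = s²
X(o, G) = 9 - 35*G (X(o, G) = -35*G + (2 + 1)² = -35*G + 3² = -35*G + 9 = 9 - 35*G)
√((X(-11, -4) - 1*128) + l(k(-5, -4))) = √(((9 - 35*(-4)) - 1*128) + (-4 + (⅑)*(-5) + (⅑)*(-5)*(-4))²) = √(((9 + 140) - 128) + (-4 - 5/9 + 20/9)²) = √((149 - 128) + (-7/3)²) = √(21 + 49/9) = √(238/9) = √238/3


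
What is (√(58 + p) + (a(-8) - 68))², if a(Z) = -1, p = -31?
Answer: 4788 - 414*√3 ≈ 4070.9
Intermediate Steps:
(√(58 + p) + (a(-8) - 68))² = (√(58 - 31) + (-1 - 68))² = (√27 - 69)² = (3*√3 - 69)² = (-69 + 3*√3)²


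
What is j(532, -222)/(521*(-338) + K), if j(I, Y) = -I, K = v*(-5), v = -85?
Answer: 532/175673 ≈ 0.0030284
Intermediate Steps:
K = 425 (K = -85*(-5) = 425)
j(532, -222)/(521*(-338) + K) = (-1*532)/(521*(-338) + 425) = -532/(-176098 + 425) = -532/(-175673) = -532*(-1/175673) = 532/175673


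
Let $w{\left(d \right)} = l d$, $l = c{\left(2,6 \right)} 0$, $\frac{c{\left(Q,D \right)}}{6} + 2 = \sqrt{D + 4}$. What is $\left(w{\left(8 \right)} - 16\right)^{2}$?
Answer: $256$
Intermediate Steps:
$c{\left(Q,D \right)} = -12 + 6 \sqrt{4 + D}$ ($c{\left(Q,D \right)} = -12 + 6 \sqrt{D + 4} = -12 + 6 \sqrt{4 + D}$)
$l = 0$ ($l = \left(-12 + 6 \sqrt{4 + 6}\right) 0 = \left(-12 + 6 \sqrt{10}\right) 0 = 0$)
$w{\left(d \right)} = 0$ ($w{\left(d \right)} = 0 d = 0$)
$\left(w{\left(8 \right)} - 16\right)^{2} = \left(0 - 16\right)^{2} = \left(-16\right)^{2} = 256$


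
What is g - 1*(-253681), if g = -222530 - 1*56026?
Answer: -24875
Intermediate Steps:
g = -278556 (g = -222530 - 56026 = -278556)
g - 1*(-253681) = -278556 - 1*(-253681) = -278556 + 253681 = -24875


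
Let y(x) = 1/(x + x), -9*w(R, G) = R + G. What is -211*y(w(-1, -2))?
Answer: -633/2 ≈ -316.50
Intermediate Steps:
w(R, G) = -G/9 - R/9 (w(R, G) = -(R + G)/9 = -(G + R)/9 = -G/9 - R/9)
y(x) = 1/(2*x)
-211*y(w(-1, -2)) = -211/(2*(-⅑*(-2) - ⅑*(-1))) = -211/(2*(2/9 + ⅑)) = -211/(2*⅓) = -211*3/2 = -633/2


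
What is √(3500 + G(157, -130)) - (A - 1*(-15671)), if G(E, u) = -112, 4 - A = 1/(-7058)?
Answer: -110634151/7058 + 22*√7 ≈ -15617.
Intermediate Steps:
A = 28233/7058 (A = 4 - 1/(-7058) = 4 - 1*(-1/7058) = 4 + 1/7058 = 28233/7058 ≈ 4.0001)
√(3500 + G(157, -130)) - (A - 1*(-15671)) = √(3500 - 112) - (28233/7058 - 1*(-15671)) = √3388 - (28233/7058 + 15671) = 22*√7 - 1*110634151/7058 = 22*√7 - 110634151/7058 = -110634151/7058 + 22*√7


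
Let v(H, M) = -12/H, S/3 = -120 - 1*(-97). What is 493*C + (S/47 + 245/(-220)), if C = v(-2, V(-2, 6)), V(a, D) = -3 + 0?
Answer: 6111805/2068 ≈ 2955.4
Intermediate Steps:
S = -69 (S = 3*(-120 - 1*(-97)) = 3*(-120 + 97) = 3*(-23) = -69)
V(a, D) = -3
C = 6 (C = -12/(-2) = -12*(-1/2) = 6)
493*C + (S/47 + 245/(-220)) = 493*6 + (-69/47 + 245/(-220)) = 2958 + (-69*1/47 + 245*(-1/220)) = 2958 + (-69/47 - 49/44) = 2958 - 5339/2068 = 6111805/2068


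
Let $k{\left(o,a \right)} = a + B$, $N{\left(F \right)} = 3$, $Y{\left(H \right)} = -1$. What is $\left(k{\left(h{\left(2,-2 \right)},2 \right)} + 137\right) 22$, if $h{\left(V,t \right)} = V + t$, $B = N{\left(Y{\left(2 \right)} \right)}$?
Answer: $3124$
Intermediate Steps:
$B = 3$
$k{\left(o,a \right)} = 3 + a$ ($k{\left(o,a \right)} = a + 3 = 3 + a$)
$\left(k{\left(h{\left(2,-2 \right)},2 \right)} + 137\right) 22 = \left(\left(3 + 2\right) + 137\right) 22 = \left(5 + 137\right) 22 = 142 \cdot 22 = 3124$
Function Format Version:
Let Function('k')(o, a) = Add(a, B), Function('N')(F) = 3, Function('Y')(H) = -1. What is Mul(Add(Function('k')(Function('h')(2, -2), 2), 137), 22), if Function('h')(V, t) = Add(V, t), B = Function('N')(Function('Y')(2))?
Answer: 3124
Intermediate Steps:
B = 3
Function('k')(o, a) = Add(3, a) (Function('k')(o, a) = Add(a, 3) = Add(3, a))
Mul(Add(Function('k')(Function('h')(2, -2), 2), 137), 22) = Mul(Add(Add(3, 2), 137), 22) = Mul(Add(5, 137), 22) = Mul(142, 22) = 3124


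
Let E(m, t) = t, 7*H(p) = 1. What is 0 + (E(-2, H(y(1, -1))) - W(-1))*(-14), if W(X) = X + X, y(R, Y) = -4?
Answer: -30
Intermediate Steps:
W(X) = 2*X
H(p) = 1/7 (H(p) = (1/7)*1 = 1/7)
0 + (E(-2, H(y(1, -1))) - W(-1))*(-14) = 0 + (1/7 - 2*(-1))*(-14) = 0 + (1/7 - 1*(-2))*(-14) = 0 + (1/7 + 2)*(-14) = 0 + (15/7)*(-14) = 0 - 30 = -30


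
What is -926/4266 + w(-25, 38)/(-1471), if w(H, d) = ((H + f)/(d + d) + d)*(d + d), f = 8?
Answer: -6804916/3137643 ≈ -2.1688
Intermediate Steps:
w(H, d) = 2*d*(d + (8 + H)/(2*d)) (w(H, d) = ((H + 8)/(d + d) + d)*(d + d) = ((8 + H)/((2*d)) + d)*(2*d) = ((8 + H)*(1/(2*d)) + d)*(2*d) = ((8 + H)/(2*d) + d)*(2*d) = (d + (8 + H)/(2*d))*(2*d) = 2*d*(d + (8 + H)/(2*d)))
-926/4266 + w(-25, 38)/(-1471) = -926/4266 + (8 - 25 + 2*38**2)/(-1471) = -926*1/4266 + (8 - 25 + 2*1444)*(-1/1471) = -463/2133 + (8 - 25 + 2888)*(-1/1471) = -463/2133 + 2871*(-1/1471) = -463/2133 - 2871/1471 = -6804916/3137643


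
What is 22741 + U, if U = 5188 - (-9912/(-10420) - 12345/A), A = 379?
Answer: 27605381618/987295 ≈ 27961.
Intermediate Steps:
U = 5153306023/987295 (U = 5188 - (-9912/(-10420) - 12345/379) = 5188 - (-9912*(-1/10420) - 12345*1/379) = 5188 - (2478/2605 - 12345/379) = 5188 - 1*(-31219563/987295) = 5188 + 31219563/987295 = 5153306023/987295 ≈ 5219.6)
22741 + U = 22741 + 5153306023/987295 = 27605381618/987295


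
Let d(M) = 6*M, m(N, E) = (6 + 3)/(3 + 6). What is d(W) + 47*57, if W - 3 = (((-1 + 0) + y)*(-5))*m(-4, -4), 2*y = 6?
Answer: 2637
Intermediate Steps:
y = 3 (y = (½)*6 = 3)
m(N, E) = 1 (m(N, E) = 9/9 = 9*(⅑) = 1)
W = -7 (W = 3 + (((-1 + 0) + 3)*(-5))*1 = 3 + ((-1 + 3)*(-5))*1 = 3 + (2*(-5))*1 = 3 - 10*1 = 3 - 10 = -7)
d(W) + 47*57 = 6*(-7) + 47*57 = -42 + 2679 = 2637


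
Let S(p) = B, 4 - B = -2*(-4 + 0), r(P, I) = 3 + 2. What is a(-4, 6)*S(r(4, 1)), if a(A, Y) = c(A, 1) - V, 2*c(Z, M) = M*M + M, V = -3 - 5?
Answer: -36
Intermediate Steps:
V = -8
r(P, I) = 5
B = -4 (B = 4 - (-2)*(-4 + 0) = 4 - (-2)*(-4) = 4 - 1*8 = 4 - 8 = -4)
c(Z, M) = M/2 + M**2/2 (c(Z, M) = (M*M + M)/2 = (M**2 + M)/2 = (M + M**2)/2 = M/2 + M**2/2)
a(A, Y) = 9 (a(A, Y) = (1/2)*1*(1 + 1) - 1*(-8) = (1/2)*1*2 + 8 = 1 + 8 = 9)
S(p) = -4
a(-4, 6)*S(r(4, 1)) = 9*(-4) = -36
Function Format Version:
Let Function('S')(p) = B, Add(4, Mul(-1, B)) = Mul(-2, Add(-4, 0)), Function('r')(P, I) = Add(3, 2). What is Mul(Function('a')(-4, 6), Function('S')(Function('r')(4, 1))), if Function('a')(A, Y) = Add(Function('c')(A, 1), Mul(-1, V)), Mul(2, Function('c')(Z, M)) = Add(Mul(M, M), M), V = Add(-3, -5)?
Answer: -36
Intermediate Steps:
V = -8
Function('r')(P, I) = 5
B = -4 (B = Add(4, Mul(-1, Mul(-2, Add(-4, 0)))) = Add(4, Mul(-1, Mul(-2, -4))) = Add(4, Mul(-1, 8)) = Add(4, -8) = -4)
Function('c')(Z, M) = Add(Mul(Rational(1, 2), M), Mul(Rational(1, 2), Pow(M, 2))) (Function('c')(Z, M) = Mul(Rational(1, 2), Add(Mul(M, M), M)) = Mul(Rational(1, 2), Add(Pow(M, 2), M)) = Mul(Rational(1, 2), Add(M, Pow(M, 2))) = Add(Mul(Rational(1, 2), M), Mul(Rational(1, 2), Pow(M, 2))))
Function('a')(A, Y) = 9 (Function('a')(A, Y) = Add(Mul(Rational(1, 2), 1, Add(1, 1)), Mul(-1, -8)) = Add(Mul(Rational(1, 2), 1, 2), 8) = Add(1, 8) = 9)
Function('S')(p) = -4
Mul(Function('a')(-4, 6), Function('S')(Function('r')(4, 1))) = Mul(9, -4) = -36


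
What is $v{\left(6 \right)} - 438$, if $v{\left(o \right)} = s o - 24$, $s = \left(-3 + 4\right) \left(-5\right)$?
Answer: $-492$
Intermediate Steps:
$s = -5$ ($s = 1 \left(-5\right) = -5$)
$v{\left(o \right)} = -24 - 5 o$ ($v{\left(o \right)} = - 5 o - 24 = -24 - 5 o$)
$v{\left(6 \right)} - 438 = \left(-24 - 30\right) - 438 = -54 - 438 = -492$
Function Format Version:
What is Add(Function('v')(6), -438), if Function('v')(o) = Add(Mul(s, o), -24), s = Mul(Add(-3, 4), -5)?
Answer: -492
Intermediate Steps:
s = -5 (s = Mul(1, -5) = -5)
Function('v')(o) = Add(-24, Mul(-5, o)) (Function('v')(o) = Add(Mul(-5, o), -24) = Add(-24, Mul(-5, o)))
Add(Function('v')(6), -438) = Add(Add(-24, Mul(-5, 6)), -438) = Add(Add(-24, -30), -438) = Add(-54, -438) = -492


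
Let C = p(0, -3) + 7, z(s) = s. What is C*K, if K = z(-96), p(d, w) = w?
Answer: -384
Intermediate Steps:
K = -96
C = 4 (C = -3 + 7 = 4)
C*K = 4*(-96) = -384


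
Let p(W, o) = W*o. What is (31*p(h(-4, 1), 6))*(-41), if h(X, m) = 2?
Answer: -15252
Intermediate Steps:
(31*p(h(-4, 1), 6))*(-41) = (31*(2*6))*(-41) = (31*12)*(-41) = 372*(-41) = -15252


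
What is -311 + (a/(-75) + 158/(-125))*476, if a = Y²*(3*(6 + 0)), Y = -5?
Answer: -471083/125 ≈ -3768.7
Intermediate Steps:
a = 450 (a = (-5)²*(3*(6 + 0)) = 25*(3*6) = 25*18 = 450)
-311 + (a/(-75) + 158/(-125))*476 = -311 + (450/(-75) + 158/(-125))*476 = -311 + (450*(-1/75) + 158*(-1/125))*476 = -311 + (-6 - 158/125)*476 = -311 - 908/125*476 = -311 - 432208/125 = -471083/125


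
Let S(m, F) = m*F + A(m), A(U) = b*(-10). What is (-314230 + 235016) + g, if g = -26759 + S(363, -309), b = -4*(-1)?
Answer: -218180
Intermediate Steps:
b = 4
A(U) = -40 (A(U) = 4*(-10) = -40)
S(m, F) = -40 + F*m (S(m, F) = m*F - 40 = F*m - 40 = -40 + F*m)
g = -138966 (g = -26759 + (-40 - 309*363) = -26759 + (-40 - 112167) = -26759 - 112207 = -138966)
(-314230 + 235016) + g = (-314230 + 235016) - 138966 = -79214 - 138966 = -218180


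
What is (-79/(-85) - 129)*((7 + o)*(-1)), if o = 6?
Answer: 141518/85 ≈ 1664.9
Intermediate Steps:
(-79/(-85) - 129)*((7 + o)*(-1)) = (-79/(-85) - 129)*((7 + 6)*(-1)) = (-79*(-1/85) - 129)*(13*(-1)) = (79/85 - 129)*(-13) = -10886/85*(-13) = 141518/85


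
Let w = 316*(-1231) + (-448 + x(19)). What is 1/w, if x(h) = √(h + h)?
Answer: -194722/75833314549 - √38/151666629098 ≈ -2.5678e-6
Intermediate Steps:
x(h) = √2*√h (x(h) = √(2*h) = √2*√h)
w = -389444 + √38 (w = 316*(-1231) + (-448 + √2*√19) = -388996 + (-448 + √38) = -389444 + √38 ≈ -3.8944e+5)
1/w = 1/(-389444 + √38)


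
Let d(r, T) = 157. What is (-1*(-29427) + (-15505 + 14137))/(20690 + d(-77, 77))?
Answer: 9353/6949 ≈ 1.3459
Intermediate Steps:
(-1*(-29427) + (-15505 + 14137))/(20690 + d(-77, 77)) = (-1*(-29427) + (-15505 + 14137))/(20690 + 157) = (29427 - 1368)/20847 = 28059*(1/20847) = 9353/6949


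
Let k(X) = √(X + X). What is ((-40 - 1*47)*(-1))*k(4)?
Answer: 174*√2 ≈ 246.07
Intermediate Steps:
k(X) = √2*√X (k(X) = √(2*X) = √2*√X)
((-40 - 1*47)*(-1))*k(4) = ((-40 - 1*47)*(-1))*(√2*√4) = ((-40 - 47)*(-1))*(√2*2) = (-87*(-1))*(2*√2) = 87*(2*√2) = 174*√2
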